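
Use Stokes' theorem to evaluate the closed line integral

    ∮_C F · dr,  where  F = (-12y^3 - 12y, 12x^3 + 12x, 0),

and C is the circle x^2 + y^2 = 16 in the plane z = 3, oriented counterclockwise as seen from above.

Let S be the flat disk x^2 + y^2 ≤ 16 in the plane z = 3, with upward unit normal n̂ = ẑ. By Stokes' theorem,

    ∮_C F · dr = ∬_S (∇ × F) · n̂ dS = ∬_D (curl F)_z dA,

where D is the disk x^2 + y^2 ≤ 16.

Compute the curl of F = (-12y^3 - 12y, 12x^3 + 12x, 0):
    (∇ × F)_x = ∂F_z/∂y - ∂F_y/∂z = 0,
    (∇ × F)_y = ∂F_x/∂z - ∂F_z/∂x = 0,
    (∇ × F)_z = ∂F_y/∂x - ∂F_x/∂y = 36x^2 + 36y^2 + 24.

On z = 3, (curl F)_z = 36x^2 + 36y^2 + 24.

Convert to polar (x = r cos θ, y = r sin θ, dA = r dr dθ); the integrand becomes 36r^2 + 24, so

    ∬_D (curl F)_z dA = ∫_0^{2π} ∫_0^{4} (36r^2 + 24) · r dr dθ.

Inner (r from 0 to 4): 2496.
Outer (θ from 0 to 2π): 4992π.

Therefore ∮_C F · dr = 4992π.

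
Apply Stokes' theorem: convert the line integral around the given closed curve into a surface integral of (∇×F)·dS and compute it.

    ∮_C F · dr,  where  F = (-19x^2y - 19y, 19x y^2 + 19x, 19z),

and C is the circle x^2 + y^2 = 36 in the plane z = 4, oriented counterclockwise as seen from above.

Let S be the flat disk x^2 + y^2 ≤ 36 in the plane z = 4, with upward unit normal n̂ = ẑ. By Stokes' theorem,

    ∮_C F · dr = ∬_S (∇ × F) · n̂ dS = ∬_D (curl F)_z dA,

where D is the disk x^2 + y^2 ≤ 36.

Compute the curl of F = (-19x^2y - 19y, 19x y^2 + 19x, 19z):
    (∇ × F)_x = ∂F_z/∂y - ∂F_y/∂z = 0,
    (∇ × F)_y = ∂F_x/∂z - ∂F_z/∂x = 0,
    (∇ × F)_z = ∂F_y/∂x - ∂F_x/∂y = 19x^2 + 19y^2 + 38.

On z = 4, (curl F)_z = 19x^2 + 19y^2 + 38.

Convert to polar (x = r cos θ, y = r sin θ, dA = r dr dθ); the integrand becomes 19r^2 + 38, so

    ∬_D (curl F)_z dA = ∫_0^{2π} ∫_0^{6} (19r^2 + 38) · r dr dθ.

Inner (r from 0 to 6): 6840.
Outer (θ from 0 to 2π): 13680π.

Therefore ∮_C F · dr = 13680π.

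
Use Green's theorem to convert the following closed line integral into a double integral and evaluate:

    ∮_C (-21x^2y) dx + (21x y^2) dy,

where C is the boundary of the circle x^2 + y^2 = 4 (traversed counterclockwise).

Green's theorem converts the closed line integral into a double integral over the enclosed region D:

    ∮_C P dx + Q dy = ∬_D (∂Q/∂x - ∂P/∂y) dA.

Here P = -21x^2y, Q = 21x y^2, so

    ∂Q/∂x = 21y^2,    ∂P/∂y = -21x^2,
    ∂Q/∂x - ∂P/∂y = 21x^2 + 21y^2.

D is the region x^2 + y^2 ≤ 4. Evaluating the double integral:

In polar coordinates (x = r cos θ, y = r sin θ, dA = r dr dθ) the integrand becomes 21r^2, so

    ∬_D (21x^2 + 21y^2) dA = ∫_0^{2π} ∫_0^{2} (21r^2) · r dr dθ.

Inner (r from 0 to 2): 84.
Outer (θ from 0 to 2π): 168π.

Therefore ∮_C P dx + Q dy = 168π.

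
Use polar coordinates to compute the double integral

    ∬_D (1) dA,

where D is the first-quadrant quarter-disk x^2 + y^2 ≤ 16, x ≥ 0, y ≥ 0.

The region D is 0 ≤ r ≤ 4, 0 ≤ θ ≤ π/2 in polar coordinates, where x = r cos(θ), y = r sin(θ), and dA = r dr dθ.

Under the substitution, the integrand becomes 1, so

    ∬_D (1) dA = ∫_{0}^{π/2} ∫_{0}^{4} (1) · r dr dθ.

Inner integral (in r): ∫_{0}^{4} (1) · r dr = 8.

Outer integral (in θ): ∫_{0}^{π/2} (8) dθ = 4π.

Therefore ∬_D (1) dA = 4π.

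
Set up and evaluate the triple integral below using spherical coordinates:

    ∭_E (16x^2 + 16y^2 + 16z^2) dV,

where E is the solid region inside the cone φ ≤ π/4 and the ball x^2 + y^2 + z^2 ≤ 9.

In spherical coordinates, x = ρ sin(φ) cos(θ), y = ρ sin(φ) sin(θ), z = ρ cos(φ), and dV = ρ^2 sin(φ) dρ dφ dθ.

The integrand becomes 16ρ^2, so

    ∭_E (16x^2 + 16y^2 + 16z^2) dV = ∫_{0}^{2π} ∫_{0}^{π/4} ∫_{0}^{3} (16ρ^2) · ρ^2 sin(φ) dρ dφ dθ.

Inner (ρ): 3888sin(φ)/5.
Middle (φ): 3888/5 - 1944sqrt(2)/5.
Outer (θ): 3888π (2 - sqrt(2))/5.

Therefore the triple integral equals 3888π (2 - sqrt(2))/5.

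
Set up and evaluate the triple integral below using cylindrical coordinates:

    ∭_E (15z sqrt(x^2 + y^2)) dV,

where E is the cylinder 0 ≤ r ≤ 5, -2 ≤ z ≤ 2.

In cylindrical coordinates, x = r cos(θ), y = r sin(θ), z = z, and dV = r dr dθ dz.

The integrand becomes 15r z, so

    ∭_E (15z sqrt(x^2 + y^2)) dV = ∫_{0}^{2π} ∫_{0}^{5} ∫_{-2}^{2} (15r z) · r dz dr dθ.

Inner (z): 0.
Middle (r from 0 to 5): 0.
Outer (θ): 0.

Therefore the triple integral equals 0.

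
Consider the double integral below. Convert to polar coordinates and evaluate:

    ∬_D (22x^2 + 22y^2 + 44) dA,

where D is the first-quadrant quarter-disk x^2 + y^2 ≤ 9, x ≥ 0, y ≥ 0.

The region D is 0 ≤ r ≤ 3, 0 ≤ θ ≤ π/2 in polar coordinates, where x = r cos(θ), y = r sin(θ), and dA = r dr dθ.

Under the substitution, the integrand becomes 22r^2 + 44, so

    ∬_D (22x^2 + 22y^2 + 44) dA = ∫_{0}^{π/2} ∫_{0}^{3} (22r^2 + 44) · r dr dθ.

Inner integral (in r): ∫_{0}^{3} (22r^2 + 44) · r dr = 1287/2.

Outer integral (in θ): ∫_{0}^{π/2} (1287/2) dθ = 1287π/4.

Therefore ∬_D (22x^2 + 22y^2 + 44) dA = 1287π/4.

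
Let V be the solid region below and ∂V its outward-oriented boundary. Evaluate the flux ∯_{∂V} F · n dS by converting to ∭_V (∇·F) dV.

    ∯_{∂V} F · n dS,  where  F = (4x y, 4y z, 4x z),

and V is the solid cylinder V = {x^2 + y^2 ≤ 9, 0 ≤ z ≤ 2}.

By the divergence theorem,

    ∯_{∂V} F · n dS = ∭_V (∇ · F) dV.

Compute the divergence:
    ∇ · F = ∂F_x/∂x + ∂F_y/∂y + ∂F_z/∂z = 4y + 4z + 4x = 4x + 4y + 4z.

In cylindrical coordinates, x = r cos(θ), y = r sin(θ), z = z, dV = r dr dθ dz, with 0 ≤ r ≤ 3, 0 ≤ θ ≤ 2π, 0 ≤ z ≤ 2.

The integrand, after substitution and multiplying by the volume element, becomes (4sqrt(2)r sin(θ + π/4) + 4z) · r, so

    ∭_V (∇·F) dV = ∫_0^{2π} ∫_0^{3} ∫_0^{2} (4sqrt(2)r sin(θ + π/4) + 4z) · r dz dr dθ.

Inner (z from 0 to 2): 8r (sqrt(2)r sin(θ + π/4) + 1).
Middle (r from 0 to 3): 72sqrt(2)sin(θ + π/4) + 36.
Outer (θ from 0 to 2π): 72π.

Therefore ∯_{∂V} F · n dS = 72π.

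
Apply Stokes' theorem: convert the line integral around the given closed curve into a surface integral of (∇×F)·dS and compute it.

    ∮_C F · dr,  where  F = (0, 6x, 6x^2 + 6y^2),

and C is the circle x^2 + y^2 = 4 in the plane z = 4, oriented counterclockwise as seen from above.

Let S be the flat disk x^2 + y^2 ≤ 4 in the plane z = 4, with upward unit normal n̂ = ẑ. By Stokes' theorem,

    ∮_C F · dr = ∬_S (∇ × F) · n̂ dS = ∬_D (curl F)_z dA,

where D is the disk x^2 + y^2 ≤ 4.

Compute the curl of F = (0, 6x, 6x^2 + 6y^2):
    (∇ × F)_x = ∂F_z/∂y - ∂F_y/∂z = 12y,
    (∇ × F)_y = ∂F_x/∂z - ∂F_z/∂x = -12x,
    (∇ × F)_z = ∂F_y/∂x - ∂F_x/∂y = 6.

On z = 4, (curl F)_z = 6.

Convert to polar (x = r cos θ, y = r sin θ, dA = r dr dθ); the integrand becomes 6, so

    ∬_D (curl F)_z dA = ∫_0^{2π} ∫_0^{2} (6) · r dr dθ.

Inner (r from 0 to 2): 12.
Outer (θ from 0 to 2π): 24π.

Therefore ∮_C F · dr = 24π.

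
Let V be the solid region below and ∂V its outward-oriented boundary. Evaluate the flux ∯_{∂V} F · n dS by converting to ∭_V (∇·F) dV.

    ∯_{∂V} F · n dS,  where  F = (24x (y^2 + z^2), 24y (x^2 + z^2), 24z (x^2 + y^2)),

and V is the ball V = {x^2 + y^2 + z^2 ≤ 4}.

By the divergence theorem,

    ∯_{∂V} F · n dS = ∭_V (∇ · F) dV.

Compute the divergence:
    ∇ · F = ∂F_x/∂x + ∂F_y/∂y + ∂F_z/∂z = 24y^2 + 24z^2 + 24x^2 + 24z^2 + 24x^2 + 24y^2 = 48x^2 + 48y^2 + 48z^2.

In spherical coordinates, x = ρ sin(φ) cos(θ), y = ρ sin(φ) sin(θ), z = ρ cos(φ), dV = ρ^2 sin(φ) dρ dφ dθ, with 0 ≤ ρ ≤ 2, 0 ≤ φ ≤ π, 0 ≤ θ ≤ 2π.

The integrand, after substitution and multiplying by the volume element, becomes (48ρ^2) · ρ^2 sin(φ), so

    ∭_V (∇·F) dV = ∫_0^{2π} ∫_0^{π} ∫_0^{2} (48ρ^2) · ρ^2 sin(φ) dρ dφ dθ.

Inner (ρ from 0 to 2): 1536sin(φ)/5.
Middle (φ from 0 to π): 3072/5.
Outer (θ from 0 to 2π): 6144π/5.

Therefore ∯_{∂V} F · n dS = 6144π/5.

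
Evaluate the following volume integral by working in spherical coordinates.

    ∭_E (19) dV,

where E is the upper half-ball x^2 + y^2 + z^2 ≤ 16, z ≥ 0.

In spherical coordinates, x = ρ sin(φ) cos(θ), y = ρ sin(φ) sin(θ), z = ρ cos(φ), and dV = ρ^2 sin(φ) dρ dφ dθ.

The integrand becomes 19, so

    ∭_E (19) dV = ∫_{0}^{2π} ∫_{0}^{π/2} ∫_{0}^{4} (19) · ρ^2 sin(φ) dρ dφ dθ.

Inner (ρ): 1216sin(φ)/3.
Middle (φ): 1216/3.
Outer (θ): 2432π/3.

Therefore the triple integral equals 2432π/3.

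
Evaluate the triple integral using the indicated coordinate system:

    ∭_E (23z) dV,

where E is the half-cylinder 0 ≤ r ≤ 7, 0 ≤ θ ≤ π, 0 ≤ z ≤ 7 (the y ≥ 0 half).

In cylindrical coordinates, x = r cos(θ), y = r sin(θ), z = z, and dV = r dr dθ dz.

The integrand becomes 23z, so

    ∭_E (23z) dV = ∫_{0}^{π} ∫_{0}^{7} ∫_{0}^{7} (23z) · r dz dr dθ.

Inner (z): 1127r/2.
Middle (r from 0 to 7): 55223/4.
Outer (θ): 55223π/4.

Therefore the triple integral equals 55223π/4.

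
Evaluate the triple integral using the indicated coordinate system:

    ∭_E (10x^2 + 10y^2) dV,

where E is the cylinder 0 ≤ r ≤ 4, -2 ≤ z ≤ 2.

In cylindrical coordinates, x = r cos(θ), y = r sin(θ), z = z, and dV = r dr dθ dz.

The integrand becomes 10r^2, so

    ∭_E (10x^2 + 10y^2) dV = ∫_{0}^{2π} ∫_{0}^{4} ∫_{-2}^{2} (10r^2) · r dz dr dθ.

Inner (z): 40r^3.
Middle (r from 0 to 4): 2560.
Outer (θ): 5120π.

Therefore the triple integral equals 5120π.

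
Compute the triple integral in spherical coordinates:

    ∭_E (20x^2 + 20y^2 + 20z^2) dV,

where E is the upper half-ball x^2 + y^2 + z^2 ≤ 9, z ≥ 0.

In spherical coordinates, x = ρ sin(φ) cos(θ), y = ρ sin(φ) sin(θ), z = ρ cos(φ), and dV = ρ^2 sin(φ) dρ dφ dθ.

The integrand becomes 20ρ^2, so

    ∭_E (20x^2 + 20y^2 + 20z^2) dV = ∫_{0}^{2π} ∫_{0}^{π/2} ∫_{0}^{3} (20ρ^2) · ρ^2 sin(φ) dρ dφ dθ.

Inner (ρ): 972sin(φ).
Middle (φ): 972.
Outer (θ): 1944π.

Therefore the triple integral equals 1944π.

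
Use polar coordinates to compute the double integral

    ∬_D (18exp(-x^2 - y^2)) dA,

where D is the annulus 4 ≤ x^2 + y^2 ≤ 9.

The region D is 2 ≤ r ≤ 3, 0 ≤ θ ≤ 2π in polar coordinates, where x = r cos(θ), y = r sin(θ), and dA = r dr dθ.

Under the substitution, the integrand becomes 18exp(-r^2), so

    ∬_D (18exp(-x^2 - y^2)) dA = ∫_{0}^{2π} ∫_{2}^{3} (18exp(-r^2)) · r dr dθ.

Inner integral (in r): ∫_{2}^{3} (18exp(-r^2)) · r dr = -(9 - 9exp(5))exp(-9).

Outer integral (in θ): ∫_{0}^{2π} (-(9 - 9exp(5))exp(-9)) dθ = -18π (1 - exp(5))exp(-9).

Therefore ∬_D (18exp(-x^2 - y^2)) dA = -18π (1 - exp(5))exp(-9).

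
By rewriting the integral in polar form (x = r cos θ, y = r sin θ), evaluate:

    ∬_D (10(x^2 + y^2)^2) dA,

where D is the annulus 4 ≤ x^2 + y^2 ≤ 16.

The region D is 2 ≤ r ≤ 4, 0 ≤ θ ≤ 2π in polar coordinates, where x = r cos(θ), y = r sin(θ), and dA = r dr dθ.

Under the substitution, the integrand becomes 10r^4, so

    ∬_D (10(x^2 + y^2)^2) dA = ∫_{0}^{2π} ∫_{2}^{4} (10r^4) · r dr dθ.

Inner integral (in r): ∫_{2}^{4} (10r^4) · r dr = 6720.

Outer integral (in θ): ∫_{0}^{2π} (6720) dθ = 13440π.

Therefore ∬_D (10(x^2 + y^2)^2) dA = 13440π.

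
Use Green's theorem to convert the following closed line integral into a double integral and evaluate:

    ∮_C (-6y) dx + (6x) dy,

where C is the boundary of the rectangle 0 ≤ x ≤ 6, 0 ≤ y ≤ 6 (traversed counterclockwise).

Green's theorem converts the closed line integral into a double integral over the enclosed region D:

    ∮_C P dx + Q dy = ∬_D (∂Q/∂x - ∂P/∂y) dA.

Here P = -6y, Q = 6x, so

    ∂Q/∂x = 6,    ∂P/∂y = -6,
    ∂Q/∂x - ∂P/∂y = 12.

D is the region 0 ≤ x ≤ 6, 0 ≤ y ≤ 6. Evaluating the double integral:

    ∬_D (12) dA = ∫_0^{6} ∫_0^{6} (12) dy dx.

Inner (y from 0 to 6): 72.
Outer (x from 0 to 6): 432.

Therefore ∮_C P dx + Q dy = 432.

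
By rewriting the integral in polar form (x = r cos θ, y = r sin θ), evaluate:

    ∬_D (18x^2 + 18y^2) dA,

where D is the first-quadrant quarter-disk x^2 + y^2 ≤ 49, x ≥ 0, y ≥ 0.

The region D is 0 ≤ r ≤ 7, 0 ≤ θ ≤ π/2 in polar coordinates, where x = r cos(θ), y = r sin(θ), and dA = r dr dθ.

Under the substitution, the integrand becomes 18r^2, so

    ∬_D (18x^2 + 18y^2) dA = ∫_{0}^{π/2} ∫_{0}^{7} (18r^2) · r dr dθ.

Inner integral (in r): ∫_{0}^{7} (18r^2) · r dr = 21609/2.

Outer integral (in θ): ∫_{0}^{π/2} (21609/2) dθ = 21609π/4.

Therefore ∬_D (18x^2 + 18y^2) dA = 21609π/4.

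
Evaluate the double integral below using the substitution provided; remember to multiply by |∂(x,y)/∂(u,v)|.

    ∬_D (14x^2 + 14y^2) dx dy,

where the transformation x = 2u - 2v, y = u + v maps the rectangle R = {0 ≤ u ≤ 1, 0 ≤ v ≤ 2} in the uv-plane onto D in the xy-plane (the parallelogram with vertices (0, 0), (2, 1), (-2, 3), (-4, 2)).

Compute the Jacobian determinant of (x, y) with respect to (u, v):

    ∂(x,y)/∂(u,v) = | 2  -2 | = (2)(1) - (-2)(1) = 4.
                   | 1  1 |

Its absolute value is |J| = 4 (the area scaling factor).

Substituting x = 2u - 2v, y = u + v into the integrand,

    14x^2 + 14y^2 → 70u^2 - 84u v + 70v^2,

so the integral becomes

    ∬_R (70u^2 - 84u v + 70v^2) · |J| du dv = ∫_0^1 ∫_0^2 (280u^2 - 336u v + 280v^2) dv du.

Inner (v): 560u^2 - 672u + 2240/3.
Outer (u): 1792/3.

Therefore ∬_D (14x^2 + 14y^2) dx dy = 1792/3.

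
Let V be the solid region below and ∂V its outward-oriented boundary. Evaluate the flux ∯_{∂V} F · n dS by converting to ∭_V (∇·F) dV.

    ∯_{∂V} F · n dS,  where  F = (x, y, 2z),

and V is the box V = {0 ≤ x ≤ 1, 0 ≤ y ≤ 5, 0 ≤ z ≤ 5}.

By the divergence theorem,

    ∯_{∂V} F · n dS = ∭_V (∇ · F) dV.

Compute the divergence:
    ∇ · F = ∂F_x/∂x + ∂F_y/∂y + ∂F_z/∂z = 1 + 1 + 2 = 4.

V is a rectangular box, so dV = dx dy dz with 0 ≤ x ≤ 1, 0 ≤ y ≤ 5, 0 ≤ z ≤ 5.

Integrate (4) over V as an iterated integral:

    ∭_V (∇·F) dV = ∫_0^{1} ∫_0^{5} ∫_0^{5} (4) dz dy dx.

Inner (z from 0 to 5): 20.
Middle (y from 0 to 5): 100.
Outer (x from 0 to 1): 100.

Therefore ∯_{∂V} F · n dS = 100.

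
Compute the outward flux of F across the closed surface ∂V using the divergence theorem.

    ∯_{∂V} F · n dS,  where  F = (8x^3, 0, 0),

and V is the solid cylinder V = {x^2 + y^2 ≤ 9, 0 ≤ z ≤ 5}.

By the divergence theorem,

    ∯_{∂V} F · n dS = ∭_V (∇ · F) dV.

Compute the divergence:
    ∇ · F = ∂F_x/∂x + ∂F_y/∂y + ∂F_z/∂z = 24x^2 + 0 + 0 = 24x^2.

In cylindrical coordinates, x = r cos(θ), y = r sin(θ), z = z, dV = r dr dθ dz, with 0 ≤ r ≤ 3, 0 ≤ θ ≤ 2π, 0 ≤ z ≤ 5.

The integrand, after substitution and multiplying by the volume element, becomes (24r^2cos(θ)^2) · r, so

    ∭_V (∇·F) dV = ∫_0^{2π} ∫_0^{3} ∫_0^{5} (24r^2cos(θ)^2) · r dz dr dθ.

Inner (z from 0 to 5): 120r^3cos(θ)^2.
Middle (r from 0 to 3): 2430cos(θ)^2.
Outer (θ from 0 to 2π): 2430π.

Therefore ∯_{∂V} F · n dS = 2430π.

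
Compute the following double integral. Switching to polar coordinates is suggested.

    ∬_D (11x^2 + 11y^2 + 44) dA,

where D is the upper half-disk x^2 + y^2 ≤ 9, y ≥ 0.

The region D is 0 ≤ r ≤ 3, 0 ≤ θ ≤ π in polar coordinates, where x = r cos(θ), y = r sin(θ), and dA = r dr dθ.

Under the substitution, the integrand becomes 11r^2 + 44, so

    ∬_D (11x^2 + 11y^2 + 44) dA = ∫_{0}^{π} ∫_{0}^{3} (11r^2 + 44) · r dr dθ.

Inner integral (in r): ∫_{0}^{3} (11r^2 + 44) · r dr = 1683/4.

Outer integral (in θ): ∫_{0}^{π} (1683/4) dθ = 1683π/4.

Therefore ∬_D (11x^2 + 11y^2 + 44) dA = 1683π/4.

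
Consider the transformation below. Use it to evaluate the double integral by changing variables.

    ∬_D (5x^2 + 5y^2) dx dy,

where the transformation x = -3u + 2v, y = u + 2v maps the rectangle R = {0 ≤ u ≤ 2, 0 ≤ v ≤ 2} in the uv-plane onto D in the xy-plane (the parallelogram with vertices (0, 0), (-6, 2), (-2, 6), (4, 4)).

Compute the Jacobian determinant of (x, y) with respect to (u, v):

    ∂(x,y)/∂(u,v) = | -3  2 | = (-3)(2) - (2)(1) = -8.
                   | 1  2 |

Its absolute value is |J| = 8 (the area scaling factor).

Substituting x = -3u + 2v, y = u + 2v into the integrand,

    5x^2 + 5y^2 → 50u^2 - 40u v + 40v^2,

so the integral becomes

    ∬_R (50u^2 - 40u v + 40v^2) · |J| du dv = ∫_0^2 ∫_0^2 (400u^2 - 320u v + 320v^2) dv du.

Inner (v): 800u^2 - 640u + 2560/3.
Outer (u): 2560.

Therefore ∬_D (5x^2 + 5y^2) dx dy = 2560.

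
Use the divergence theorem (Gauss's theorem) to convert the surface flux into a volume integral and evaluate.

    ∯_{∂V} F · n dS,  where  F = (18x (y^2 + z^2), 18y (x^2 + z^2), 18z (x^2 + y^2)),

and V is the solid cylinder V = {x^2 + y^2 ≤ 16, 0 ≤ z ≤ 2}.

By the divergence theorem,

    ∯_{∂V} F · n dS = ∭_V (∇ · F) dV.

Compute the divergence:
    ∇ · F = ∂F_x/∂x + ∂F_y/∂y + ∂F_z/∂z = 18y^2 + 18z^2 + 18x^2 + 18z^2 + 18x^2 + 18y^2 = 36x^2 + 36y^2 + 36z^2.

In cylindrical coordinates, x = r cos(θ), y = r sin(θ), z = z, dV = r dr dθ dz, with 0 ≤ r ≤ 4, 0 ≤ θ ≤ 2π, 0 ≤ z ≤ 2.

The integrand, after substitution and multiplying by the volume element, becomes (36r^2 + 36z^2) · r, so

    ∭_V (∇·F) dV = ∫_0^{2π} ∫_0^{4} ∫_0^{2} (36r^2 + 36z^2) · r dz dr dθ.

Inner (z from 0 to 2): 72r^3 + 96r.
Middle (r from 0 to 4): 5376.
Outer (θ from 0 to 2π): 10752π.

Therefore ∯_{∂V} F · n dS = 10752π.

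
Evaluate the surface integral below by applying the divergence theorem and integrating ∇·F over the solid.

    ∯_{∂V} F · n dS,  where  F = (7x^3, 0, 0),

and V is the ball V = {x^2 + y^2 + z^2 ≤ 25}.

By the divergence theorem,

    ∯_{∂V} F · n dS = ∭_V (∇ · F) dV.

Compute the divergence:
    ∇ · F = ∂F_x/∂x + ∂F_y/∂y + ∂F_z/∂z = 21x^2 + 0 + 0 = 21x^2.

In spherical coordinates, x = ρ sin(φ) cos(θ), y = ρ sin(φ) sin(θ), z = ρ cos(φ), dV = ρ^2 sin(φ) dρ dφ dθ, with 0 ≤ ρ ≤ 5, 0 ≤ φ ≤ π, 0 ≤ θ ≤ 2π.

The integrand, after substitution and multiplying by the volume element, becomes (21ρ^2sin(φ)^2cos(θ)^2) · ρ^2 sin(φ), so

    ∭_V (∇·F) dV = ∫_0^{2π} ∫_0^{π} ∫_0^{5} (21ρ^2sin(φ)^2cos(θ)^2) · ρ^2 sin(φ) dρ dφ dθ.

Inner (ρ from 0 to 5): 13125sin(φ)^3cos(θ)^2.
Middle (φ from 0 to π): 17500cos(θ)^2.
Outer (θ from 0 to 2π): 17500π.

Therefore ∯_{∂V} F · n dS = 17500π.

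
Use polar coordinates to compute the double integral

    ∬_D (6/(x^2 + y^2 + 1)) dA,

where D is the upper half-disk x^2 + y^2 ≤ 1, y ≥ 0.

The region D is 0 ≤ r ≤ 1, 0 ≤ θ ≤ π in polar coordinates, where x = r cos(θ), y = r sin(θ), and dA = r dr dθ.

Under the substitution, the integrand becomes 6/(r^2 + 1), so

    ∬_D (6/(x^2 + y^2 + 1)) dA = ∫_{0}^{π} ∫_{0}^{1} (6/(r^2 + 1)) · r dr dθ.

Inner integral (in r): ∫_{0}^{1} (6/(r^2 + 1)) · r dr = log(8).

Outer integral (in θ): ∫_{0}^{π} (log(8)) dθ = log(8^π).

Therefore ∬_D (6/(x^2 + y^2 + 1)) dA = log(8^π).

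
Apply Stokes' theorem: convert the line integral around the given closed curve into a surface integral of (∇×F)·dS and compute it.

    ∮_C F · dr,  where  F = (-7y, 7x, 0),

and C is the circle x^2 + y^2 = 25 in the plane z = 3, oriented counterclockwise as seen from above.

Let S be the flat disk x^2 + y^2 ≤ 25 in the plane z = 3, with upward unit normal n̂ = ẑ. By Stokes' theorem,

    ∮_C F · dr = ∬_S (∇ × F) · n̂ dS = ∬_D (curl F)_z dA,

where D is the disk x^2 + y^2 ≤ 25.

Compute the curl of F = (-7y, 7x, 0):
    (∇ × F)_x = ∂F_z/∂y - ∂F_y/∂z = 0,
    (∇ × F)_y = ∂F_x/∂z - ∂F_z/∂x = 0,
    (∇ × F)_z = ∂F_y/∂x - ∂F_x/∂y = 14.

On z = 3, (curl F)_z = 14.

Convert to polar (x = r cos θ, y = r sin θ, dA = r dr dθ); the integrand becomes 14, so

    ∬_D (curl F)_z dA = ∫_0^{2π} ∫_0^{5} (14) · r dr dθ.

Inner (r from 0 to 5): 175.
Outer (θ from 0 to 2π): 350π.

Therefore ∮_C F · dr = 350π.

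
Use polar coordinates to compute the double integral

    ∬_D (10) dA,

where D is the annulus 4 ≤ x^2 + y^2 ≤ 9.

The region D is 2 ≤ r ≤ 3, 0 ≤ θ ≤ 2π in polar coordinates, where x = r cos(θ), y = r sin(θ), and dA = r dr dθ.

Under the substitution, the integrand becomes 10, so

    ∬_D (10) dA = ∫_{0}^{2π} ∫_{2}^{3} (10) · r dr dθ.

Inner integral (in r): ∫_{2}^{3} (10) · r dr = 25.

Outer integral (in θ): ∫_{0}^{2π} (25) dθ = 50π.

Therefore ∬_D (10) dA = 50π.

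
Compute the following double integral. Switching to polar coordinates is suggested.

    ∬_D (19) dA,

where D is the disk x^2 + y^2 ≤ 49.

The region D is 0 ≤ r ≤ 7, 0 ≤ θ ≤ 2π in polar coordinates, where x = r cos(θ), y = r sin(θ), and dA = r dr dθ.

Under the substitution, the integrand becomes 19, so

    ∬_D (19) dA = ∫_{0}^{2π} ∫_{0}^{7} (19) · r dr dθ.

Inner integral (in r): ∫_{0}^{7} (19) · r dr = 931/2.

Outer integral (in θ): ∫_{0}^{2π} (931/2) dθ = 931π.

Therefore ∬_D (19) dA = 931π.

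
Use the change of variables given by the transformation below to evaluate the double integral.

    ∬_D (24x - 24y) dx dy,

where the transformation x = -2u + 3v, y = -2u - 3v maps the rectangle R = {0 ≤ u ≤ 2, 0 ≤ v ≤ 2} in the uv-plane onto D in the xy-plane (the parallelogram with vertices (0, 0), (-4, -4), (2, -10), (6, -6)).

Compute the Jacobian determinant of (x, y) with respect to (u, v):

    ∂(x,y)/∂(u,v) = | -2  3 | = (-2)(-3) - (3)(-2) = 12.
                   | -2  -3 |

Its absolute value is |J| = 12 (the area scaling factor).

Substituting x = -2u + 3v, y = -2u - 3v into the integrand,

    24x - 24y → 144v,

so the integral becomes

    ∬_R (144v) · |J| du dv = ∫_0^2 ∫_0^2 (1728v) dv du.

Inner (v): 3456.
Outer (u): 6912.

Therefore ∬_D (24x - 24y) dx dy = 6912.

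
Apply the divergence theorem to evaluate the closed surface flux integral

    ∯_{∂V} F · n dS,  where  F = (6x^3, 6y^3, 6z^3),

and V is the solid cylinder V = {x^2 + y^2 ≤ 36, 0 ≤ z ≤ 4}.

By the divergence theorem,

    ∯_{∂V} F · n dS = ∭_V (∇ · F) dV.

Compute the divergence:
    ∇ · F = ∂F_x/∂x + ∂F_y/∂y + ∂F_z/∂z = 18x^2 + 18y^2 + 18z^2.

In cylindrical coordinates, x = r cos(θ), y = r sin(θ), z = z, dV = r dr dθ dz, with 0 ≤ r ≤ 6, 0 ≤ θ ≤ 2π, 0 ≤ z ≤ 4.

The integrand, after substitution and multiplying by the volume element, becomes (18r^2 + 18z^2) · r, so

    ∭_V (∇·F) dV = ∫_0^{2π} ∫_0^{6} ∫_0^{4} (18r^2 + 18z^2) · r dz dr dθ.

Inner (z from 0 to 4): 72r^3 + 384r.
Middle (r from 0 to 6): 30240.
Outer (θ from 0 to 2π): 60480π.

Therefore ∯_{∂V} F · n dS = 60480π.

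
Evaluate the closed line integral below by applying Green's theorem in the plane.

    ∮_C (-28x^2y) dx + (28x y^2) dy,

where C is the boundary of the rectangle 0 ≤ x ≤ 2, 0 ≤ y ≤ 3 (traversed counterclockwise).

Green's theorem converts the closed line integral into a double integral over the enclosed region D:

    ∮_C P dx + Q dy = ∬_D (∂Q/∂x - ∂P/∂y) dA.

Here P = -28x^2y, Q = 28x y^2, so

    ∂Q/∂x = 28y^2,    ∂P/∂y = -28x^2,
    ∂Q/∂x - ∂P/∂y = 28x^2 + 28y^2.

D is the region 0 ≤ x ≤ 2, 0 ≤ y ≤ 3. Evaluating the double integral:

    ∬_D (28x^2 + 28y^2) dA = ∫_0^{2} ∫_0^{3} (28x^2 + 28y^2) dy dx.

Inner (y from 0 to 3): 84x^2 + 252.
Outer (x from 0 to 2): 728.

Therefore ∮_C P dx + Q dy = 728.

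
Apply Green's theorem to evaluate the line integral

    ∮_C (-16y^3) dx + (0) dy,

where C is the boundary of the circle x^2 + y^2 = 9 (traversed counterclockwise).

Green's theorem converts the closed line integral into a double integral over the enclosed region D:

    ∮_C P dx + Q dy = ∬_D (∂Q/∂x - ∂P/∂y) dA.

Here P = -16y^3, Q = 0, so

    ∂Q/∂x = 0,    ∂P/∂y = -48y^2,
    ∂Q/∂x - ∂P/∂y = 48y^2.

D is the region x^2 + y^2 ≤ 9. Evaluating the double integral:

In polar coordinates (x = r cos θ, y = r sin θ, dA = r dr dθ) the integrand becomes 48r^2sin(θ)^2, so

    ∬_D (48y^2) dA = ∫_0^{2π} ∫_0^{3} (48r^2sin(θ)^2) · r dr dθ.

Inner (r from 0 to 3): 972sin(θ)^2.
Outer (θ from 0 to 2π): 972π.

Therefore ∮_C P dx + Q dy = 972π.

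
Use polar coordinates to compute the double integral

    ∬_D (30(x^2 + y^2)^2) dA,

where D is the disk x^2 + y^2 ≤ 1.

The region D is 0 ≤ r ≤ 1, 0 ≤ θ ≤ 2π in polar coordinates, where x = r cos(θ), y = r sin(θ), and dA = r dr dθ.

Under the substitution, the integrand becomes 30r^4, so

    ∬_D (30(x^2 + y^2)^2) dA = ∫_{0}^{2π} ∫_{0}^{1} (30r^4) · r dr dθ.

Inner integral (in r): ∫_{0}^{1} (30r^4) · r dr = 5.

Outer integral (in θ): ∫_{0}^{2π} (5) dθ = 10π.

Therefore ∬_D (30(x^2 + y^2)^2) dA = 10π.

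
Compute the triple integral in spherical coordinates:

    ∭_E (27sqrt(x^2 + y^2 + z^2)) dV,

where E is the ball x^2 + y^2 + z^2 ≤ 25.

In spherical coordinates, x = ρ sin(φ) cos(θ), y = ρ sin(φ) sin(θ), z = ρ cos(φ), and dV = ρ^2 sin(φ) dρ dφ dθ.

The integrand becomes 27ρ, so

    ∭_E (27sqrt(x^2 + y^2 + z^2)) dV = ∫_{0}^{2π} ∫_{0}^{π} ∫_{0}^{5} (27ρ) · ρ^2 sin(φ) dρ dφ dθ.

Inner (ρ): 16875sin(φ)/4.
Middle (φ): 16875/2.
Outer (θ): 16875π.

Therefore the triple integral equals 16875π.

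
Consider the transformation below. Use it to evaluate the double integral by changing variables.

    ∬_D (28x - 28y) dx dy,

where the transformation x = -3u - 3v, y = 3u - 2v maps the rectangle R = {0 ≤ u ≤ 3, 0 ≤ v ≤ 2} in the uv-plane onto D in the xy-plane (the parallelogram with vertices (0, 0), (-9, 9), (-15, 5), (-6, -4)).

Compute the Jacobian determinant of (x, y) with respect to (u, v):

    ∂(x,y)/∂(u,v) = | -3  -3 | = (-3)(-2) - (-3)(3) = 15.
                   | 3  -2 |

Its absolute value is |J| = 15 (the area scaling factor).

Substituting x = -3u - 3v, y = 3u - 2v into the integrand,

    28x - 28y → -168u - 28v,

so the integral becomes

    ∬_R (-168u - 28v) · |J| du dv = ∫_0^3 ∫_0^2 (-2520u - 420v) dv du.

Inner (v): -5040u - 840.
Outer (u): -25200.

Therefore ∬_D (28x - 28y) dx dy = -25200.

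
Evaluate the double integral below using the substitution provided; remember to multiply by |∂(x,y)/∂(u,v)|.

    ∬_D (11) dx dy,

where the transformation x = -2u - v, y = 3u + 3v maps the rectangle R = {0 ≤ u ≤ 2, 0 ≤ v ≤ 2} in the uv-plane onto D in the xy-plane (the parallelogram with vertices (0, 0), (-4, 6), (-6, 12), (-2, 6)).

Compute the Jacobian determinant of (x, y) with respect to (u, v):

    ∂(x,y)/∂(u,v) = | -2  -1 | = (-2)(3) - (-1)(3) = -3.
                   | 3  3 |

Its absolute value is |J| = 3 (the area scaling factor).

Substituting x = -2u - v, y = 3u + 3v into the integrand,

    11 → 11,

so the integral becomes

    ∬_R (11) · |J| du dv = ∫_0^2 ∫_0^2 (33) dv du.

Inner (v): 66.
Outer (u): 132.

Therefore ∬_D (11) dx dy = 132.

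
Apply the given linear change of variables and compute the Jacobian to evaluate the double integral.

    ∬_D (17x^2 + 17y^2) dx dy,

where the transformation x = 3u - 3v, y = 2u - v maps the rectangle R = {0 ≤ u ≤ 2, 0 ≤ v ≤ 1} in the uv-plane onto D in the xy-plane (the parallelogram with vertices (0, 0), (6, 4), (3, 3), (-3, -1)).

Compute the Jacobian determinant of (x, y) with respect to (u, v):

    ∂(x,y)/∂(u,v) = | 3  -3 | = (3)(-1) - (-3)(2) = 3.
                   | 2  -1 |

Its absolute value is |J| = 3 (the area scaling factor).

Substituting x = 3u - 3v, y = 2u - v into the integrand,

    17x^2 + 17y^2 → 221u^2 - 374u v + 170v^2,

so the integral becomes

    ∬_R (221u^2 - 374u v + 170v^2) · |J| du dv = ∫_0^2 ∫_0^1 (663u^2 - 1122u v + 510v^2) dv du.

Inner (v): 663u^2 - 561u + 170.
Outer (u): 986.

Therefore ∬_D (17x^2 + 17y^2) dx dy = 986.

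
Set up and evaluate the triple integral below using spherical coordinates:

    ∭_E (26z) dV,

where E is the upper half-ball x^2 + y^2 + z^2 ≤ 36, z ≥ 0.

In spherical coordinates, x = ρ sin(φ) cos(θ), y = ρ sin(φ) sin(θ), z = ρ cos(φ), and dV = ρ^2 sin(φ) dρ dφ dθ.

The integrand becomes 26ρ cos(φ), so

    ∭_E (26z) dV = ∫_{0}^{2π} ∫_{0}^{π/2} ∫_{0}^{6} (26ρ cos(φ)) · ρ^2 sin(φ) dρ dφ dθ.

Inner (ρ): 4212sin(2φ).
Middle (φ): 4212.
Outer (θ): 8424π.

Therefore the triple integral equals 8424π.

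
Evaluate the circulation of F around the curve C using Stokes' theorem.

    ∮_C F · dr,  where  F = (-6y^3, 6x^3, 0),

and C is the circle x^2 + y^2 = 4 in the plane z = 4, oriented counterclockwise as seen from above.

Let S be the flat disk x^2 + y^2 ≤ 4 in the plane z = 4, with upward unit normal n̂ = ẑ. By Stokes' theorem,

    ∮_C F · dr = ∬_S (∇ × F) · n̂ dS = ∬_D (curl F)_z dA,

where D is the disk x^2 + y^2 ≤ 4.

Compute the curl of F = (-6y^3, 6x^3, 0):
    (∇ × F)_x = ∂F_z/∂y - ∂F_y/∂z = 0,
    (∇ × F)_y = ∂F_x/∂z - ∂F_z/∂x = 0,
    (∇ × F)_z = ∂F_y/∂x - ∂F_x/∂y = 18x^2 + 18y^2.

On z = 4, (curl F)_z = 18x^2 + 18y^2.

Convert to polar (x = r cos θ, y = r sin θ, dA = r dr dθ); the integrand becomes 18r^2, so

    ∬_D (curl F)_z dA = ∫_0^{2π} ∫_0^{2} (18r^2) · r dr dθ.

Inner (r from 0 to 2): 72.
Outer (θ from 0 to 2π): 144π.

Therefore ∮_C F · dr = 144π.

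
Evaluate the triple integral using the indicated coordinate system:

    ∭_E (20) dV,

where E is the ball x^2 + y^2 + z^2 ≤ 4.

In spherical coordinates, x = ρ sin(φ) cos(θ), y = ρ sin(φ) sin(θ), z = ρ cos(φ), and dV = ρ^2 sin(φ) dρ dφ dθ.

The integrand becomes 20, so

    ∭_E (20) dV = ∫_{0}^{2π} ∫_{0}^{π} ∫_{0}^{2} (20) · ρ^2 sin(φ) dρ dφ dθ.

Inner (ρ): 160sin(φ)/3.
Middle (φ): 320/3.
Outer (θ): 640π/3.

Therefore the triple integral equals 640π/3.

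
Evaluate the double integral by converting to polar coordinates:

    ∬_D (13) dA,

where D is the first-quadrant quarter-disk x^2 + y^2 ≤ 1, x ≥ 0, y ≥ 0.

The region D is 0 ≤ r ≤ 1, 0 ≤ θ ≤ π/2 in polar coordinates, where x = r cos(θ), y = r sin(θ), and dA = r dr dθ.

Under the substitution, the integrand becomes 13, so

    ∬_D (13) dA = ∫_{0}^{π/2} ∫_{0}^{1} (13) · r dr dθ.

Inner integral (in r): ∫_{0}^{1} (13) · r dr = 13/2.

Outer integral (in θ): ∫_{0}^{π/2} (13/2) dθ = 13π/4.

Therefore ∬_D (13) dA = 13π/4.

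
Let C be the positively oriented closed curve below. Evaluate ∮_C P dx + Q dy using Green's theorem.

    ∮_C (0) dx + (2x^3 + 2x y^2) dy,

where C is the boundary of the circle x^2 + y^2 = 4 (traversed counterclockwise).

Green's theorem converts the closed line integral into a double integral over the enclosed region D:

    ∮_C P dx + Q dy = ∬_D (∂Q/∂x - ∂P/∂y) dA.

Here P = 0, Q = 2x^3 + 2x y^2, so

    ∂Q/∂x = 6x^2 + 2y^2,    ∂P/∂y = 0,
    ∂Q/∂x - ∂P/∂y = 6x^2 + 2y^2.

D is the region x^2 + y^2 ≤ 4. Evaluating the double integral:

In polar coordinates (x = r cos θ, y = r sin θ, dA = r dr dθ) the integrand becomes 2r^2(cos(2θ) + 2), so

    ∬_D (6x^2 + 2y^2) dA = ∫_0^{2π} ∫_0^{2} (2r^2(cos(2θ) + 2)) · r dr dθ.

Inner (r from 0 to 2): 8cos(2θ) + 16.
Outer (θ from 0 to 2π): 32π.

Therefore ∮_C P dx + Q dy = 32π.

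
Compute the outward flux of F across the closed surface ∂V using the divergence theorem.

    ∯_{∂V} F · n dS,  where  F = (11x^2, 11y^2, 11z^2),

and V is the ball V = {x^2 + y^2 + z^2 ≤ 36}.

By the divergence theorem,

    ∯_{∂V} F · n dS = ∭_V (∇ · F) dV.

Compute the divergence:
    ∇ · F = ∂F_x/∂x + ∂F_y/∂y + ∂F_z/∂z = 22x + 22y + 22z.

In spherical coordinates, x = ρ sin(φ) cos(θ), y = ρ sin(φ) sin(θ), z = ρ cos(φ), dV = ρ^2 sin(φ) dρ dφ dθ, with 0 ≤ ρ ≤ 6, 0 ≤ φ ≤ π, 0 ≤ θ ≤ 2π.

The integrand, after substitution and multiplying by the volume element, becomes (22ρ (sqrt(2)sin(φ)sin(θ + π/4) + cos(φ))) · ρ^2 sin(φ), so

    ∭_V (∇·F) dV = ∫_0^{2π} ∫_0^{π} ∫_0^{6} (22ρ (sqrt(2)sin(φ)sin(θ + π/4) + cos(φ))) · ρ^2 sin(φ) dρ dφ dθ.

Inner (ρ from 0 to 6): 7128(sqrt(2)sin(φ)sin(θ + π/4) + cos(φ))sin(φ).
Middle (φ from 0 to π): 3564sqrt(2)π sin(θ + π/4).
Outer (θ from 0 to 2π): 0.

Therefore ∯_{∂V} F · n dS = 0.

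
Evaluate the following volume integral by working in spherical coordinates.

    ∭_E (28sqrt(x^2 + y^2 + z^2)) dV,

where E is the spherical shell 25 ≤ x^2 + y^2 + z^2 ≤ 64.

In spherical coordinates, x = ρ sin(φ) cos(θ), y = ρ sin(φ) sin(θ), z = ρ cos(φ), and dV = ρ^2 sin(φ) dρ dφ dθ.

The integrand becomes 28ρ, so

    ∭_E (28sqrt(x^2 + y^2 + z^2)) dV = ∫_{0}^{2π} ∫_{0}^{π} ∫_{5}^{8} (28ρ) · ρ^2 sin(φ) dρ dφ dθ.

Inner (ρ): 24297sin(φ).
Middle (φ): 48594.
Outer (θ): 97188π.

Therefore the triple integral equals 97188π.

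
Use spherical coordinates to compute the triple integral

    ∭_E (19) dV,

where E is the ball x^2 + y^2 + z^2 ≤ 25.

In spherical coordinates, x = ρ sin(φ) cos(θ), y = ρ sin(φ) sin(θ), z = ρ cos(φ), and dV = ρ^2 sin(φ) dρ dφ dθ.

The integrand becomes 19, so

    ∭_E (19) dV = ∫_{0}^{2π} ∫_{0}^{π} ∫_{0}^{5} (19) · ρ^2 sin(φ) dρ dφ dθ.

Inner (ρ): 2375sin(φ)/3.
Middle (φ): 4750/3.
Outer (θ): 9500π/3.

Therefore the triple integral equals 9500π/3.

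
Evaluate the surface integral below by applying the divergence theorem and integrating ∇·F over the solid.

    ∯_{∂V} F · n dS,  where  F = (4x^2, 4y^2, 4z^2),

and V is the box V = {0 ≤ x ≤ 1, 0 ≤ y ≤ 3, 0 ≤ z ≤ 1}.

By the divergence theorem,

    ∯_{∂V} F · n dS = ∭_V (∇ · F) dV.

Compute the divergence:
    ∇ · F = ∂F_x/∂x + ∂F_y/∂y + ∂F_z/∂z = 8x + 8y + 8z.

V is a rectangular box, so dV = dx dy dz with 0 ≤ x ≤ 1, 0 ≤ y ≤ 3, 0 ≤ z ≤ 1.

Integrate (8x + 8y + 8z) over V as an iterated integral:

    ∭_V (∇·F) dV = ∫_0^{1} ∫_0^{3} ∫_0^{1} (8x + 8y + 8z) dz dy dx.

Inner (z from 0 to 1): 8x + 8y + 4.
Middle (y from 0 to 3): 24x + 48.
Outer (x from 0 to 1): 60.

Therefore ∯_{∂V} F · n dS = 60.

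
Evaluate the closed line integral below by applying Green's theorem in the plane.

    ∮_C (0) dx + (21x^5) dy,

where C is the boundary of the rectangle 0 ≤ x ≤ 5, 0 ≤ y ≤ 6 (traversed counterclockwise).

Green's theorem converts the closed line integral into a double integral over the enclosed region D:

    ∮_C P dx + Q dy = ∬_D (∂Q/∂x - ∂P/∂y) dA.

Here P = 0, Q = 21x^5, so

    ∂Q/∂x = 105x^4,    ∂P/∂y = 0,
    ∂Q/∂x - ∂P/∂y = 105x^4.

D is the region 0 ≤ x ≤ 5, 0 ≤ y ≤ 6. Evaluating the double integral:

    ∬_D (105x^4) dA = ∫_0^{5} ∫_0^{6} (105x^4) dy dx.

Inner (y from 0 to 6): 630x^4.
Outer (x from 0 to 5): 393750.

Therefore ∮_C P dx + Q dy = 393750.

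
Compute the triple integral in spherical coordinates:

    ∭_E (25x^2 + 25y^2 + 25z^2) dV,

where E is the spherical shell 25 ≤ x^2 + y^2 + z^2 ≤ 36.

In spherical coordinates, x = ρ sin(φ) cos(θ), y = ρ sin(φ) sin(θ), z = ρ cos(φ), and dV = ρ^2 sin(φ) dρ dφ dθ.

The integrand becomes 25ρ^2, so

    ∭_E (25x^2 + 25y^2 + 25z^2) dV = ∫_{0}^{2π} ∫_{0}^{π} ∫_{5}^{6} (25ρ^2) · ρ^2 sin(φ) dρ dφ dθ.

Inner (ρ): 23255sin(φ).
Middle (φ): 46510.
Outer (θ): 93020π.

Therefore the triple integral equals 93020π.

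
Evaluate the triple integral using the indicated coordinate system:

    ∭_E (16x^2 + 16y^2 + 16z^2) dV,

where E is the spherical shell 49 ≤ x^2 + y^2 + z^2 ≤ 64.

In spherical coordinates, x = ρ sin(φ) cos(θ), y = ρ sin(φ) sin(θ), z = ρ cos(φ), and dV = ρ^2 sin(φ) dρ dφ dθ.

The integrand becomes 16ρ^2, so

    ∭_E (16x^2 + 16y^2 + 16z^2) dV = ∫_{0}^{2π} ∫_{0}^{π} ∫_{7}^{8} (16ρ^2) · ρ^2 sin(φ) dρ dφ dθ.

Inner (ρ): 255376sin(φ)/5.
Middle (φ): 510752/5.
Outer (θ): 1021504π/5.

Therefore the triple integral equals 1021504π/5.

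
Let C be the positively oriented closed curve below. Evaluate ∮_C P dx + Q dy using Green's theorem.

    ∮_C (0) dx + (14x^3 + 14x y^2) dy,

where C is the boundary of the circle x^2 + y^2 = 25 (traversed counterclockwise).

Green's theorem converts the closed line integral into a double integral over the enclosed region D:

    ∮_C P dx + Q dy = ∬_D (∂Q/∂x - ∂P/∂y) dA.

Here P = 0, Q = 14x^3 + 14x y^2, so

    ∂Q/∂x = 42x^2 + 14y^2,    ∂P/∂y = 0,
    ∂Q/∂x - ∂P/∂y = 42x^2 + 14y^2.

D is the region x^2 + y^2 ≤ 25. Evaluating the double integral:

In polar coordinates (x = r cos θ, y = r sin θ, dA = r dr dθ) the integrand becomes 14r^2(cos(2θ) + 2), so

    ∬_D (42x^2 + 14y^2) dA = ∫_0^{2π} ∫_0^{5} (14r^2(cos(2θ) + 2)) · r dr dθ.

Inner (r from 0 to 5): 13125/2 - 4375sin(θ)^2.
Outer (θ from 0 to 2π): 8750π.

Therefore ∮_C P dx + Q dy = 8750π.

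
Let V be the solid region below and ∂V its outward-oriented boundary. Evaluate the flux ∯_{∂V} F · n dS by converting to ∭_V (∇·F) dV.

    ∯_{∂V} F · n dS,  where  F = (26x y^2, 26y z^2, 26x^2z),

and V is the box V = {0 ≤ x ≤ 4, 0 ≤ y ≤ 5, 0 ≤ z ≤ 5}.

By the divergence theorem,

    ∯_{∂V} F · n dS = ∭_V (∇ · F) dV.

Compute the divergence:
    ∇ · F = ∂F_x/∂x + ∂F_y/∂y + ∂F_z/∂z = 26y^2 + 26z^2 + 26x^2 = 26x^2 + 26y^2 + 26z^2.

V is a rectangular box, so dV = dx dy dz with 0 ≤ x ≤ 4, 0 ≤ y ≤ 5, 0 ≤ z ≤ 5.

Integrate (26x^2 + 26y^2 + 26z^2) over V as an iterated integral:

    ∭_V (∇·F) dV = ∫_0^{4} ∫_0^{5} ∫_0^{5} (26x^2 + 26y^2 + 26z^2) dz dy dx.

Inner (z from 0 to 5): 130x^2 + 130y^2 + 3250/3.
Middle (y from 0 to 5): 650x^2 + 32500/3.
Outer (x from 0 to 4): 57200.

Therefore ∯_{∂V} F · n dS = 57200.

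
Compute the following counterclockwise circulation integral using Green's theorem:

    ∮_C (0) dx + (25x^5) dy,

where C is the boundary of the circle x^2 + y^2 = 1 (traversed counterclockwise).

Green's theorem converts the closed line integral into a double integral over the enclosed region D:

    ∮_C P dx + Q dy = ∬_D (∂Q/∂x - ∂P/∂y) dA.

Here P = 0, Q = 25x^5, so

    ∂Q/∂x = 125x^4,    ∂P/∂y = 0,
    ∂Q/∂x - ∂P/∂y = 125x^4.

D is the region x^2 + y^2 ≤ 1. Evaluating the double integral:

In polar coordinates (x = r cos θ, y = r sin θ, dA = r dr dθ) the integrand becomes 125r^4cos(θ)^4, so

    ∬_D (125x^4) dA = ∫_0^{2π} ∫_0^{1} (125r^4cos(θ)^4) · r dr dθ.

Inner (r from 0 to 1): 125cos(θ)^4/6.
Outer (θ from 0 to 2π): 125π/8.

Therefore ∮_C P dx + Q dy = 125π/8.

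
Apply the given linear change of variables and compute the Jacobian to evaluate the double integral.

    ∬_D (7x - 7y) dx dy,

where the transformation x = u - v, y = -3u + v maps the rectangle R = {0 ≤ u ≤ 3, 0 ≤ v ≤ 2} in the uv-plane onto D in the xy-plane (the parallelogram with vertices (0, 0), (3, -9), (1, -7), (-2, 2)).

Compute the Jacobian determinant of (x, y) with respect to (u, v):

    ∂(x,y)/∂(u,v) = | 1  -1 | = (1)(1) - (-1)(-3) = -2.
                   | -3  1 |

Its absolute value is |J| = 2 (the area scaling factor).

Substituting x = u - v, y = -3u + v into the integrand,

    7x - 7y → 28u - 14v,

so the integral becomes

    ∬_R (28u - 14v) · |J| du dv = ∫_0^3 ∫_0^2 (56u - 28v) dv du.

Inner (v): 112u - 56.
Outer (u): 336.

Therefore ∬_D (7x - 7y) dx dy = 336.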